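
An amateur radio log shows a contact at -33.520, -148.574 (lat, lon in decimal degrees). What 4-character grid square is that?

BF56

Offset from 180°W / 90°S: lon 31.43°, lat 56.48°.
Field (20°×10°, letters A–R): lon ⌊31.43/20⌋ = 1 → B; lat ⌊56.48/10⌋ = 5 → F.
Square (2°×1°, digits 0–9): lon ⌊11.43/2⌋ = 5; lat ⌊6.48/1⌋ = 6.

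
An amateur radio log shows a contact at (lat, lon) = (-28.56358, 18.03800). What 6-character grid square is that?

Add 180° to longitude and 90° to latitude: 198.0380, 61.4364.
Field (20°×10°, letters A–R): 198.0380/20 → 9 → J, 61.4364/10 → 6 → G; chars JG.
Square (2°×1°, digits 0–9): 18.0380/2 → 9, 1.4364/1 → 1; chars 91.
Subsquare (5′×2.5′, letters a–x): 0.0380/0.0833333 → 0 → a, 0.4364/0.0416667 → 10 → k; chars ak.

JG91ak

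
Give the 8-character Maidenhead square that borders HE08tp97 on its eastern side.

HE08up07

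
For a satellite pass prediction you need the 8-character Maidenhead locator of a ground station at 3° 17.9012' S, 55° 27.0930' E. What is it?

Offset from 180°W / 90°S: lon 235.45155°, lat 86.70165°.
Field (20°×10°, letters A–R): lon ⌊235.45155/20⌋ = 11 → L; lat ⌊86.70165/10⌋ = 8 → I.
Square (2°×1°, digits 0–9): lon ⌊15.45155/2⌋ = 7; lat ⌊6.70165/1⌋ = 6.
Subsquare (5′×2.5′, letters a–x): lon ⌊1.45155/0.0833333⌋ = 17 → r; lat ⌊0.70165/0.0416667⌋ = 16 → q.
Extended square (30″×15″, digits 0–9): lon ⌊0.03488/0.00833333⌋ = 4; lat ⌊0.03498/0.00416667⌋ = 8.

LI76rq48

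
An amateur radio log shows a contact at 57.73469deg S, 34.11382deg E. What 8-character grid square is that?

KD72bg33

Offset from 180°W / 90°S: lon 214.11382°, lat 32.26531°.
Field: lon ⌊214.11382/20⌋ = 10 → K; lat ⌊32.26531/10⌋ = 3 → D.
Square: lon ⌊14.11382/2⌋ = 7; lat ⌊2.26531/1⌋ = 2.
Subsquare: lon ⌊0.11382/0.0833333⌋ = 1 → b; lat ⌊0.26531/0.0416667⌋ = 6 → g.
Extended square: lon ⌊0.03049/0.00833333⌋ = 3; lat ⌊0.01531/0.00416667⌋ = 3.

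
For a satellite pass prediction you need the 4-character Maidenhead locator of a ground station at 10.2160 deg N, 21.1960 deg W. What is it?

HK90

Shift to the Maidenhead origin (180°W, 90°S): lon 158.80, lat 100.22.
Field: 158.80/20 → 7 → H, 100.22/10 → 10 → K; chars HK.
Square: 18.80/2 → 9, 0.22/1 → 0; chars 90.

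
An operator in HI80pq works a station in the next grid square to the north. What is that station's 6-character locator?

Latitude subsquare q = 16; +1 → 17 = r.
The longitude characters are unchanged.

HI80pr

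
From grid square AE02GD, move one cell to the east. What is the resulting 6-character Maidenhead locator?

AE02hd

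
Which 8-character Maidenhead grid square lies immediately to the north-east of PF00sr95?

Longitude extended square 9; +1 → 10, wraps to 0, carry into subsquare.
Longitude subsquare s = 18; +1 → 19 = t.
Latitude extended square 5; +1 → 6.

PF00tr06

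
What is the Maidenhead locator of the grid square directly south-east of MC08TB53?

MC08tb62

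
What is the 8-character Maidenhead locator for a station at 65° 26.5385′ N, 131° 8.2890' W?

CP45kk36

Offset from 180°W / 90°S: lon 48.86185°, lat 155.44231°.
Field: 48.86185/20 → 2 → C, 155.44231/10 → 15 → P; chars CP.
Square: 8.86185/2 → 4, 5.44231/1 → 5; chars 45.
Subsquare: 0.86185/0.0833333 → 10 → k, 0.44231/0.0416667 → 10 → k; chars kk.
Extended square: 0.02852/0.00833333 → 3, 0.02564/0.00416667 → 6; chars 36.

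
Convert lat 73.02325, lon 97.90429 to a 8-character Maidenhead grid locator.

NQ83wa85

Add 180° to longitude and 90° to latitude: 277.90429, 163.02325.
Field: 277.90429/20 → 13 → N, 163.02325/10 → 16 → Q; chars NQ.
Square: 17.90429/2 → 8, 3.02325/1 → 3; chars 83.
Subsquare: 1.90429/0.0833333 → 22 → w, 0.02325/0.0416667 → 0 → a; chars wa.
Extended square: 0.07096/0.00833333 → 8, 0.02325/0.00416667 → 5; chars 85.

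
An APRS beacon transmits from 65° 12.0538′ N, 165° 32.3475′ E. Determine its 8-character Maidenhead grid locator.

Offset from 180°W / 90°S: lon 345.53913°, lat 155.20090°.
Field: lon ⌊345.53913/20⌋ = 17 → R; lat ⌊155.20090/10⌋ = 15 → P.
Square: lon ⌊5.53913/2⌋ = 2; lat ⌊5.20090/1⌋ = 5.
Subsquare: lon ⌊1.53913/0.0833333⌋ = 18 → s; lat ⌊0.20090/0.0416667⌋ = 4 → e.
Extended square: lon ⌊0.03913/0.00833333⌋ = 4; lat ⌊0.03423/0.00416667⌋ = 8.

RP25se48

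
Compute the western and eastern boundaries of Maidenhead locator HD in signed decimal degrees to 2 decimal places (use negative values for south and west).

Field H=7, D=3: +7·20° lon, +3·10° lat → SW at lon -40°, lat -60°.
Cell spans 20° lon × 10° lat.
west -40.00, east -20.00.

-40.00, -20.00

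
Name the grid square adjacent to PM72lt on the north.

Latitude subsquare t = 19; +1 → 20 = u.
The longitude characters are unchanged.

PM72lu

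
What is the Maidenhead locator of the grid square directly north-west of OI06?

NI97

Longitude square 0; −1 → -1, wraps to 9, carry into field.
Longitude field O = 14; −1 → 13 = N.
Latitude square 6; +1 → 7.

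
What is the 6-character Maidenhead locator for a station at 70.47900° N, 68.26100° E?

Shift to the Maidenhead origin (180°W, 90°S): lon 248.2610, lat 160.4790.
Field (20°×10°, letters A–R): lon ⌊248.2610/20⌋ = 12 → M; lat ⌊160.4790/10⌋ = 16 → Q.
Square (2°×1°, digits 0–9): lon ⌊8.2610/2⌋ = 4; lat ⌊0.4790/1⌋ = 0.
Subsquare (5′×2.5′, letters a–x): lon ⌊0.2610/0.0833333⌋ = 3 → d; lat ⌊0.4790/0.0416667⌋ = 11 → l.

MQ40dl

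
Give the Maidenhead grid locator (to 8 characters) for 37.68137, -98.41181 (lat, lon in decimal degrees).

EM07tq03

Add 180° to longitude and 90° to latitude: 81.58819, 127.68137.
Field: lon ⌊81.58819/20⌋ = 4 → E; lat ⌊127.68137/10⌋ = 12 → M.
Square: lon ⌊1.58819/2⌋ = 0; lat ⌊7.68137/1⌋ = 7.
Subsquare: lon ⌊1.58819/0.0833333⌋ = 19 → t; lat ⌊0.68137/0.0416667⌋ = 16 → q.
Extended square: lon ⌊0.00486/0.00833333⌋ = 0; lat ⌊0.01470/0.00416667⌋ = 3.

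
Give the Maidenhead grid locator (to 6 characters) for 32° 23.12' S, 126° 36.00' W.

Offset from 180°W / 90°S: lon 53.4000°, lat 57.6147°.
Field: lon ⌊53.4000/20⌋ = 2 → C; lat ⌊57.6147/10⌋ = 5 → F.
Square: lon ⌊13.4000/2⌋ = 6; lat ⌊7.6147/1⌋ = 7.
Subsquare: lon ⌊1.4000/0.0833333⌋ = 16 → q; lat ⌊0.6147/0.0416667⌋ = 14 → o.

CF67qo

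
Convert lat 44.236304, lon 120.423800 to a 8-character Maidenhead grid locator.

Shift to the Maidenhead origin (180°W, 90°S): lon 300.42380, lat 134.23630.
Field: 300.42380/20 → 15 → P, 134.23630/10 → 13 → N; chars PN.
Square: 0.42380/2 → 0, 4.23630/1 → 4; chars 04.
Subsquare: 0.42380/0.0833333 → 5 → f, 0.23630/0.0416667 → 5 → f; chars ff.
Extended square: 0.00713/0.00833333 → 0, 0.02797/0.00416667 → 6; chars 06.

PN04ff06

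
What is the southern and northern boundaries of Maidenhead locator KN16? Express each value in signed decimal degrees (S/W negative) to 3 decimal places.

46.000, 47.000

Field K=10, N=13: +10·20° lon, +13·10° lat → SW at lon 20°, lat 40°.
Square 1, 6: +1·2° lon, +6·1° lat → SW at lon 22°, lat 46°.
Cell spans 2° lon × 1° lat.
south 46.000, north 47.000.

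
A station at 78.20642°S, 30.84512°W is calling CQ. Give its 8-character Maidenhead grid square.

Add 180° to longitude and 90° to latitude: 149.15488, 11.79358.
Field: 149.15488/20 → 7 → H, 11.79358/10 → 1 → B; chars HB.
Square: 9.15488/2 → 4, 1.79358/1 → 1; chars 41.
Subsquare: 1.15488/0.0833333 → 13 → n, 0.79358/0.0416667 → 19 → t; chars nt.
Extended square: 0.07155/0.00833333 → 8, 0.00191/0.00416667 → 0; chars 80.

HB41nt80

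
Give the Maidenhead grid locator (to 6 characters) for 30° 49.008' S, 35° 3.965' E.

KF79me

Offset from 180°W / 90°S: lon 215.0661°, lat 59.1832°.
Field: 215.0661/20 → 10 → K, 59.1832/10 → 5 → F; chars KF.
Square: 15.0661/2 → 7, 9.1832/1 → 9; chars 79.
Subsquare: 1.0661/0.0833333 → 12 → m, 0.1832/0.0416667 → 4 → e; chars me.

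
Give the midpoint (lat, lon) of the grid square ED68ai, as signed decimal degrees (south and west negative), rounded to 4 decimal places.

-51.6458, -87.9583

Field E=4, D=3: +4·20° lon, +3·10° lat → SW at lon -100°, lat -60°.
Square 6, 8: +6·2° lon, +8·1° lat → SW at lon -88°, lat -52°.
Subsquare a=0, i=8: +0·0.0833333° lon, +8·0.0416667° lat → SW at lon -88°, lat -51.6667°.
Cell spans 0.0833333° lon × 0.0416667° lat. Centre is SW corner plus half of each.
latitude -51.6458, longitude -87.9583.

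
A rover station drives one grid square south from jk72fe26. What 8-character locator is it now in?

Latitude extended square 6; −1 → 5.
The longitude characters are unchanged.

JK72fe25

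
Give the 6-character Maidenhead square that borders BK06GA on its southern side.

Latitude subsquare a = 0; −1 → -1, wraps to 23 = x, carry into square.
Latitude square 6; −1 → 5.
The longitude characters are unchanged.

BK05gx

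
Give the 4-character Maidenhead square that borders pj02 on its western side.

OJ92

Longitude square 0; −1 → -1, wraps to 9, carry into field.
Longitude field P = 15; −1 → 14 = O.
The latitude characters are unchanged.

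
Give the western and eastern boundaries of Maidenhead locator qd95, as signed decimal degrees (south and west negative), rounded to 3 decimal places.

158.000, 160.000

Field Q=16, D=3: +16·20° lon, +3·10° lat → SW at lon 140°, lat -60°.
Square 9, 5: +9·2° lon, +5·1° lat → SW at lon 158°, lat -55°.
Cell spans 2° lon × 1° lat.
west 158.000, east 160.000.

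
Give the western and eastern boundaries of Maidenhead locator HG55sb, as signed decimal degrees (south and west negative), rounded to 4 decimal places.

-28.5000, -28.4167

Field H=7, G=6: +7·20° lon, +6·10° lat → SW at lon -40°, lat -30°.
Square 5, 5: +5·2° lon, +5·1° lat → SW at lon -30°, lat -25°.
Subsquare s=18, b=1: +18·0.0833333° lon, +1·0.0416667° lat → SW at lon -28.5°, lat -24.9583°.
Cell spans 0.0833333° lon × 0.0416667° lat.
west -28.5000, east -28.4167.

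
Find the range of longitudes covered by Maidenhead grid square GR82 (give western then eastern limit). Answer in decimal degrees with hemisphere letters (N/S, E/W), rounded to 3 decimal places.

44.000° W, 42.000° W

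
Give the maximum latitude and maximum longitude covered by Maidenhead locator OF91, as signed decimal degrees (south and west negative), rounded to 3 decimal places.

-38.000, 120.000

Field O=14, F=5: +14·20° lon, +5·10° lat → SW at lon 100°, lat -40°.
Square 9, 1: +9·2° lon, +1·1° lat → SW at lon 118°, lat -39°.
Cell spans 2° lon × 1° lat. NE corner is SW corner plus one full cell.
latitude -38.000, longitude 120.000.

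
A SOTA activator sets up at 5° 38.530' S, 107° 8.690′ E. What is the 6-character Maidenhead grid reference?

OI34ni

Offset from 180°W / 90°S: lon 287.1448°, lat 84.3578°.
Field: 287.1448/20 → 14 → O, 84.3578/10 → 8 → I; chars OI.
Square: 7.1448/2 → 3, 4.3578/1 → 4; chars 34.
Subsquare: 1.1448/0.0833333 → 13 → n, 0.3578/0.0416667 → 8 → i; chars ni.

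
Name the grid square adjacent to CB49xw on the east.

Longitude subsquare x = 23; +1 → 24, wraps to 0 = a, carry into square.
Longitude square 4; +1 → 5.
The latitude characters are unchanged.

CB59aw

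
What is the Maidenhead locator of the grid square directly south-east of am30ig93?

AM30jg02

Longitude extended square 9; +1 → 10, wraps to 0, carry into subsquare.
Longitude subsquare i = 8; +1 → 9 = j.
Latitude extended square 3; −1 → 2.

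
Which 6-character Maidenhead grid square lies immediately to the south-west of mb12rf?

MB12qe

Longitude subsquare r = 17; −1 → 16 = q.
Latitude subsquare f = 5; −1 → 4 = e.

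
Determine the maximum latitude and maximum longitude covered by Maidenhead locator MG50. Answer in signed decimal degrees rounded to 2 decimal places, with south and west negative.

Field M=12, G=6: +12·20° lon, +6·10° lat → SW at lon 60°, lat -30°.
Square 5, 0: +5·2° lon, +0·1° lat → SW at lon 70°, lat -30°.
Cell spans 2° lon × 1° lat. NE corner is SW corner plus one full cell.
latitude -29.00, longitude 72.00.

-29.00, 72.00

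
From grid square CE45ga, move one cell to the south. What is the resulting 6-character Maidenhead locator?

CE44gx

Latitude subsquare a = 0; −1 → -1, wraps to 23 = x, carry into square.
Latitude square 5; −1 → 4.
The longitude characters are unchanged.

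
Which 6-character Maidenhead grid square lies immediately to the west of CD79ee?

CD79de

Longitude subsquare e = 4; −1 → 3 = d.
The latitude characters are unchanged.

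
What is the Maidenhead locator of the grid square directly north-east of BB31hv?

BB31iw

Longitude subsquare h = 7; +1 → 8 = i.
Latitude subsquare v = 21; +1 → 22 = w.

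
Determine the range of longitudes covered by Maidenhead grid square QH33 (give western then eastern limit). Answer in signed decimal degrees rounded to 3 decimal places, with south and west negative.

Field Q=16, H=7: +16·20° lon, +7·10° lat → SW at lon 140°, lat -20°.
Square 3, 3: +3·2° lon, +3·1° lat → SW at lon 146°, lat -17°.
Cell spans 2° lon × 1° lat.
west 146.000, east 148.000.

146.000, 148.000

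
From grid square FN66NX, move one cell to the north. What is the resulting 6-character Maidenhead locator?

FN67na

Latitude subsquare x = 23; +1 → 24, wraps to 0 = a, carry into square.
Latitude square 6; +1 → 7.
The longitude characters are unchanged.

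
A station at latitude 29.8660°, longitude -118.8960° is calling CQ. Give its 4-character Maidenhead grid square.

Shift to the Maidenhead origin (180°W, 90°S): lon 61.10, lat 119.87.
Field (20°×10°, letters A–R): lon ⌊61.10/20⌋ = 3 → D; lat ⌊119.87/10⌋ = 11 → L.
Square (2°×1°, digits 0–9): lon ⌊1.10/2⌋ = 0; lat ⌊9.87/1⌋ = 9.

DL09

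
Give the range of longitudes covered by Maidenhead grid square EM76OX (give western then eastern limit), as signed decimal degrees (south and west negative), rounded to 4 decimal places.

Field E=4, M=12: +4·20° lon, +12·10° lat → SW at lon -100°, lat 30°.
Square 7, 6: +7·2° lon, +6·1° lat → SW at lon -86°, lat 36°.
Subsquare o=14, x=23: +14·0.0833333° lon, +23·0.0416667° lat → SW at lon -84.8333°, lat 36.9583°.
Cell spans 0.0833333° lon × 0.0416667° lat.
west -84.8333, east -84.7500.

-84.8333, -84.7500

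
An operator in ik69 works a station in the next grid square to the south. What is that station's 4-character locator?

IK68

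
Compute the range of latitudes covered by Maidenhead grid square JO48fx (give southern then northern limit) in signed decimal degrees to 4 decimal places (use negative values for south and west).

58.9583, 59.0000

Field J=9, O=14: +9·20° lon, +14·10° lat → SW at lon 0°, lat 50°.
Square 4, 8: +4·2° lon, +8·1° lat → SW at lon 8°, lat 58°.
Subsquare f=5, x=23: +5·0.0833333° lon, +23·0.0416667° lat → SW at lon 8.41667°, lat 58.9583°.
Cell spans 0.0833333° lon × 0.0416667° lat.
south 58.9583, north 59.0000.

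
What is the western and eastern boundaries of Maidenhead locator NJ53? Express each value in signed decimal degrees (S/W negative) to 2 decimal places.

90.00, 92.00

Field N=13, J=9: +13·20° lon, +9·10° lat → SW at lon 80°, lat 0°.
Square 5, 3: +5·2° lon, +3·1° lat → SW at lon 90°, lat 3°.
Cell spans 2° lon × 1° lat.
west 90.00, east 92.00.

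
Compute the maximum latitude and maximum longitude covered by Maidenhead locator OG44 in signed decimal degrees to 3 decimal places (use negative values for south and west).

-25.000, 110.000

Field O=14, G=6: +14·20° lon, +6·10° lat → SW at lon 100°, lat -30°.
Square 4, 4: +4·2° lon, +4·1° lat → SW at lon 108°, lat -26°.
Cell spans 2° lon × 1° lat. NE corner is SW corner plus one full cell.
latitude -25.000, longitude 110.000.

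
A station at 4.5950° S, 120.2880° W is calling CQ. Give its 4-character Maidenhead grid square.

CI95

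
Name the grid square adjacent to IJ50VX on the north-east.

Longitude subsquare v = 21; +1 → 22 = w.
Latitude subsquare x = 23; +1 → 24, wraps to 0 = a, carry into square.
Latitude square 0; +1 → 1.

IJ51wa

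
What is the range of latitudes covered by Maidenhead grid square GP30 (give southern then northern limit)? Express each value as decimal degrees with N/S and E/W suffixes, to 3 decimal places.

60.000° N, 61.000° N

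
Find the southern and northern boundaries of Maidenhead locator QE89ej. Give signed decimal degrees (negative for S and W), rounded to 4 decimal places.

-40.6250, -40.5833

Field Q=16, E=4: +16·20° lon, +4·10° lat → SW at lon 140°, lat -50°.
Square 8, 9: +8·2° lon, +9·1° lat → SW at lon 156°, lat -41°.
Subsquare e=4, j=9: +4·0.0833333° lon, +9·0.0416667° lat → SW at lon 156.333°, lat -40.625°.
Cell spans 0.0833333° lon × 0.0416667° lat.
south -40.6250, north -40.5833.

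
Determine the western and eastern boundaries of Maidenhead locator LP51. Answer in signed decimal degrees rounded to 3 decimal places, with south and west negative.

Field L=11, P=15: +11·20° lon, +15·10° lat → SW at lon 40°, lat 60°.
Square 5, 1: +5·2° lon, +1·1° lat → SW at lon 50°, lat 61°.
Cell spans 2° lon × 1° lat.
west 50.000, east 52.000.

50.000, 52.000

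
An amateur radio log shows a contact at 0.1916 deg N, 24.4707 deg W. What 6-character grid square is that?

Add 180° to longitude and 90° to latitude: 155.5293, 90.1916.
Field: lon ⌊155.5293/20⌋ = 7 → H; lat ⌊90.1916/10⌋ = 9 → J.
Square: lon ⌊15.5293/2⌋ = 7; lat ⌊0.1916/1⌋ = 0.
Subsquare: lon ⌊1.5293/0.0833333⌋ = 18 → s; lat ⌊0.1916/0.0416667⌋ = 4 → e.

HJ70se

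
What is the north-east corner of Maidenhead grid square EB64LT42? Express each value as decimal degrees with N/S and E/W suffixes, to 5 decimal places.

75.19583° S, 87.04167° W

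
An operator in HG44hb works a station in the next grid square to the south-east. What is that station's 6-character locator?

HG44ia

Longitude subsquare h = 7; +1 → 8 = i.
Latitude subsquare b = 1; −1 → 0 = a.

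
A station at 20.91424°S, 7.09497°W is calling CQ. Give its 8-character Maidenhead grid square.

IG69kc80

Shift to the Maidenhead origin (180°W, 90°S): lon 172.90503, lat 69.08576.
Field: lon ⌊172.90503/20⌋ = 8 → I; lat ⌊69.08576/10⌋ = 6 → G.
Square: lon ⌊12.90503/2⌋ = 6; lat ⌊9.08576/1⌋ = 9.
Subsquare: lon ⌊0.90503/0.0833333⌋ = 10 → k; lat ⌊0.08576/0.0416667⌋ = 2 → c.
Extended square: lon ⌊0.07170/0.00833333⌋ = 8; lat ⌊0.00243/0.00416667⌋ = 0.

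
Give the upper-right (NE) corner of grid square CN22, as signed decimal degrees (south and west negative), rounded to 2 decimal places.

Field C=2, N=13: +2·20° lon, +13·10° lat → SW at lon -140°, lat 40°.
Square 2, 2: +2·2° lon, +2·1° lat → SW at lon -136°, lat 42°.
Cell spans 2° lon × 1° lat. NE corner is SW corner plus one full cell.
latitude 43.00, longitude -134.00.

43.00, -134.00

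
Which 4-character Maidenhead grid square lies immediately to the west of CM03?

BM93

Longitude square 0; −1 → -1, wraps to 9, carry into field.
Longitude field C = 2; −1 → 1 = B.
The latitude characters are unchanged.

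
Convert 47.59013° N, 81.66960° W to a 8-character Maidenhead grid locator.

EN97do91

Offset from 180°W / 90°S: lon 98.33040°, lat 137.59013°.
Field: lon ⌊98.33040/20⌋ = 4 → E; lat ⌊137.59013/10⌋ = 13 → N.
Square: lon ⌊18.33040/2⌋ = 9; lat ⌊7.59013/1⌋ = 7.
Subsquare: lon ⌊0.33040/0.0833333⌋ = 3 → d; lat ⌊0.59013/0.0416667⌋ = 14 → o.
Extended square: lon ⌊0.08040/0.00833333⌋ = 9; lat ⌊0.00680/0.00416667⌋ = 1.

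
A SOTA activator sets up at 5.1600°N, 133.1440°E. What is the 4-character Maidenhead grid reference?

PJ65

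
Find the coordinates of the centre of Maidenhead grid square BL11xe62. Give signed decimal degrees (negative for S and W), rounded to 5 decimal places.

21.17708, -156.02917

Field B=1, L=11: +1·20° lon, +11·10° lat → SW at lon -160°, lat 20°.
Square 1, 1: +1·2° lon, +1·1° lat → SW at lon -158°, lat 21°.
Subsquare x=23, e=4: +23·0.0833333° lon, +4·0.0416667° lat → SW at lon -156.083°, lat 21.1667°.
Extended square 6, 2: +6·0.00833333° lon, +2·0.00416667° lat → SW at lon -156.033°, lat 21.175°.
Cell spans 0.00833333° lon × 0.00416667° lat. Centre is SW corner plus half of each.
latitude 21.17708, longitude -156.02917.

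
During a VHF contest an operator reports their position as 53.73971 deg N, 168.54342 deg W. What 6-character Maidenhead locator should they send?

AO53rr

Offset from 180°W / 90°S: lon 11.4566°, lat 143.7397°.
Field: 11.4566/20 → 0 → A, 143.7397/10 → 14 → O; chars AO.
Square: 11.4566/2 → 5, 3.7397/1 → 3; chars 53.
Subsquare: 1.4566/0.0833333 → 17 → r, 0.7397/0.0416667 → 17 → r; chars rr.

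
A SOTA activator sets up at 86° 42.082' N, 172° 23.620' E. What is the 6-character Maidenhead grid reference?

Offset from 180°W / 90°S: lon 352.3937°, lat 176.7014°.
Field: lon ⌊352.3937/20⌋ = 17 → R; lat ⌊176.7014/10⌋ = 17 → R.
Square: lon ⌊12.3937/2⌋ = 6; lat ⌊6.7014/1⌋ = 6.
Subsquare: lon ⌊0.3937/0.0833333⌋ = 4 → e; lat ⌊0.7014/0.0416667⌋ = 16 → q.

RR66eq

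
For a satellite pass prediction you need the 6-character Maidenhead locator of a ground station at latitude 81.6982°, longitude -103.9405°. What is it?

Add 180° to longitude and 90° to latitude: 76.0595, 171.6982.
Field: 76.0595/20 → 3 → D, 171.6982/10 → 17 → R; chars DR.
Square: 16.0595/2 → 8, 1.6982/1 → 1; chars 81.
Subsquare: 0.0595/0.0833333 → 0 → a, 0.6982/0.0416667 → 16 → q; chars aq.

DR81aq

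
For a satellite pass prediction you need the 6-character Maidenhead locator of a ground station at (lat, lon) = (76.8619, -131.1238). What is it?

Offset from 180°W / 90°S: lon 48.8762°, lat 166.8619°.
Field: 48.8762/20 → 2 → C, 166.8619/10 → 16 → Q; chars CQ.
Square: 8.8762/2 → 4, 6.8619/1 → 6; chars 46.
Subsquare: 0.8762/0.0833333 → 10 → k, 0.8619/0.0416667 → 20 → u; chars ku.

CQ46ku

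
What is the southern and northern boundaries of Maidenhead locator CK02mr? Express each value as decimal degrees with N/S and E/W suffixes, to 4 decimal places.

12.7083° N, 12.7500° N

Field C=2, K=10: +2·20° lon, +10·10° lat → SW at lon -140°, lat 10°.
Square 0, 2: +0·2° lon, +2·1° lat → SW at lon -140°, lat 12°.
Subsquare m=12, r=17: +12·0.0833333° lon, +17·0.0416667° lat → SW at lon -139°, lat 12.7083°.
Cell spans 0.0833333° lon × 0.0416667° lat.
south 12.7083° N, north 12.7500° N.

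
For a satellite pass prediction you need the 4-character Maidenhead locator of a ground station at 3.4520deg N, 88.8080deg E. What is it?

Shift to the Maidenhead origin (180°W, 90°S): lon 268.81, lat 93.45.
Field: lon ⌊268.81/20⌋ = 13 → N; lat ⌊93.45/10⌋ = 9 → J.
Square: lon ⌊8.81/2⌋ = 4; lat ⌊3.45/1⌋ = 3.

NJ43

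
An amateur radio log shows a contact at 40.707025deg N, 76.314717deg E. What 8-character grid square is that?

MN80dq79

Add 180° to longitude and 90° to latitude: 256.31472, 130.70702.
Field: 256.31472/20 → 12 → M, 130.70702/10 → 13 → N; chars MN.
Square: 16.31472/2 → 8, 0.70702/1 → 0; chars 80.
Subsquare: 0.31472/0.0833333 → 3 → d, 0.70702/0.0416667 → 16 → q; chars dq.
Extended square: 0.06472/0.00833333 → 7, 0.04036/0.00416667 → 9; chars 79.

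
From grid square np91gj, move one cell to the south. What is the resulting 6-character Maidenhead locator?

NP91gi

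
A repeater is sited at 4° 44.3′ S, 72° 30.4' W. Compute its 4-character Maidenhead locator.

FI35

Offset from 180°W / 90°S: lon 107.49°, lat 85.26°.
Field: lon ⌊107.49/20⌋ = 5 → F; lat ⌊85.26/10⌋ = 8 → I.
Square: lon ⌊7.49/2⌋ = 3; lat ⌊5.26/1⌋ = 5.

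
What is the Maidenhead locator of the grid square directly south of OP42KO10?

OP42kn19

Latitude extended square 0; −1 → -1, wraps to 9, carry into subsquare.
Latitude subsquare o = 14; −1 → 13 = n.
The longitude characters are unchanged.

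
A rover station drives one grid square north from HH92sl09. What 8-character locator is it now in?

HH92sm00

Latitude extended square 9; +1 → 10, wraps to 0, carry into subsquare.
Latitude subsquare l = 11; +1 → 12 = m.
The longitude characters are unchanged.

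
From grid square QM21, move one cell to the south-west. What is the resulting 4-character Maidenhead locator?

QM10

Longitude square 2; −1 → 1.
Latitude square 1; −1 → 0.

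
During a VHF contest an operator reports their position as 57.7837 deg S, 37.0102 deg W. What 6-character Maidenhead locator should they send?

HD12lf

Offset from 180°W / 90°S: lon 142.9898°, lat 32.2163°.
Field: 142.9898/20 → 7 → H, 32.2163/10 → 3 → D; chars HD.
Square: 2.9898/2 → 1, 2.2163/1 → 2; chars 12.
Subsquare: 0.9898/0.0833333 → 11 → l, 0.2163/0.0416667 → 5 → f; chars lf.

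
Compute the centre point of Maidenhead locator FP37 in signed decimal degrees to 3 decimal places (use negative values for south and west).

67.500, -73.000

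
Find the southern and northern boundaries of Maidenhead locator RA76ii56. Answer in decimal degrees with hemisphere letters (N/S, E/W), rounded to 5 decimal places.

83.64167° S, 83.63750° S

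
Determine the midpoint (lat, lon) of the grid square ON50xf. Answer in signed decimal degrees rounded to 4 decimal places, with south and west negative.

40.2292, 111.9583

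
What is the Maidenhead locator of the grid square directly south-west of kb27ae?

Longitude subsquare a = 0; −1 → -1, wraps to 23 = x, carry into square.
Longitude square 2; −1 → 1.
Latitude subsquare e = 4; −1 → 3 = d.

KB17xd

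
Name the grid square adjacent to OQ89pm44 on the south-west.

OQ89pm33

Longitude extended square 4; −1 → 3.
Latitude extended square 4; −1 → 3.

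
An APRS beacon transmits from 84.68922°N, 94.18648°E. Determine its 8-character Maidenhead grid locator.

NR74cq25

Offset from 180°W / 90°S: lon 274.18648°, lat 174.68922°.
Field: lon ⌊274.18648/20⌋ = 13 → N; lat ⌊174.68922/10⌋ = 17 → R.
Square: lon ⌊14.18648/2⌋ = 7; lat ⌊4.68922/1⌋ = 4.
Subsquare: lon ⌊0.18648/0.0833333⌋ = 2 → c; lat ⌊0.68922/0.0416667⌋ = 16 → q.
Extended square: lon ⌊0.01981/0.00833333⌋ = 2; lat ⌊0.02255/0.00416667⌋ = 5.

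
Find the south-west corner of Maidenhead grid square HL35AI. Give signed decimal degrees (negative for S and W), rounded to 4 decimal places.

Field H=7, L=11: +7·20° lon, +11·10° lat → SW at lon -40°, lat 20°.
Square 3, 5: +3·2° lon, +5·1° lat → SW at lon -34°, lat 25°.
Subsquare a=0, i=8: +0·0.0833333° lon, +8·0.0416667° lat → SW at lon -34°, lat 25.3333°.
latitude 25.3333, longitude -34.0000.

25.3333, -34.0000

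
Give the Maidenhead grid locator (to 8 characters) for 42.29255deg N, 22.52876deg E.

KN12gh30

Offset from 180°W / 90°S: lon 202.52876°, lat 132.29255°.
Field: 202.52876/20 → 10 → K, 132.29255/10 → 13 → N; chars KN.
Square: 2.52876/2 → 1, 2.29255/1 → 2; chars 12.
Subsquare: 0.52876/0.0833333 → 6 → g, 0.29255/0.0416667 → 7 → h; chars gh.
Extended square: 0.02876/0.00833333 → 3, 0.00088/0.00416667 → 0; chars 30.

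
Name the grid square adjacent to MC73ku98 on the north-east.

Longitude extended square 9; +1 → 10, wraps to 0, carry into subsquare.
Longitude subsquare k = 10; +1 → 11 = l.
Latitude extended square 8; +1 → 9.

MC73lu09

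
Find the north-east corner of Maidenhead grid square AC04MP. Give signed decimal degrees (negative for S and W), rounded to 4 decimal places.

-65.3333, -178.9167

Field A=0, C=2: +0·20° lon, +2·10° lat → SW at lon -180°, lat -70°.
Square 0, 4: +0·2° lon, +4·1° lat → SW at lon -180°, lat -66°.
Subsquare m=12, p=15: +12·0.0833333° lon, +15·0.0416667° lat → SW at lon -179°, lat -65.375°.
Cell spans 0.0833333° lon × 0.0416667° lat. NE corner is SW corner plus one full cell.
latitude -65.3333, longitude -178.9167.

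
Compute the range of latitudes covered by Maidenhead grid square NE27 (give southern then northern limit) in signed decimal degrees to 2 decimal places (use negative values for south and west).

-43.00, -42.00

Field N=13, E=4: +13·20° lon, +4·10° lat → SW at lon 80°, lat -50°.
Square 2, 7: +2·2° lon, +7·1° lat → SW at lon 84°, lat -43°.
Cell spans 2° lon × 1° lat.
south -43.00, north -42.00.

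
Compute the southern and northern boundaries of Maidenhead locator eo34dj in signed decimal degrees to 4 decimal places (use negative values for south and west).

54.3750, 54.4167

Field E=4, O=14: +4·20° lon, +14·10° lat → SW at lon -100°, lat 50°.
Square 3, 4: +3·2° lon, +4·1° lat → SW at lon -94°, lat 54°.
Subsquare d=3, j=9: +3·0.0833333° lon, +9·0.0416667° lat → SW at lon -93.75°, lat 54.375°.
Cell spans 0.0833333° lon × 0.0416667° lat.
south 54.3750, north 54.4167.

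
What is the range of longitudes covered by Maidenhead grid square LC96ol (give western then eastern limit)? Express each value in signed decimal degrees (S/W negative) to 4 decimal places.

Field L=11, C=2: +11·20° lon, +2·10° lat → SW at lon 40°, lat -70°.
Square 9, 6: +9·2° lon, +6·1° lat → SW at lon 58°, lat -64°.
Subsquare o=14, l=11: +14·0.0833333° lon, +11·0.0416667° lat → SW at lon 59.1667°, lat -63.5417°.
Cell spans 0.0833333° lon × 0.0416667° lat.
west 59.1667, east 59.2500.

59.1667, 59.2500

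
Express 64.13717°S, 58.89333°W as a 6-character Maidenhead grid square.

GC05nu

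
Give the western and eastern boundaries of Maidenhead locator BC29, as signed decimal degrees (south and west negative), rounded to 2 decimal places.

Field B=1, C=2: +1·20° lon, +2·10° lat → SW at lon -160°, lat -70°.
Square 2, 9: +2·2° lon, +9·1° lat → SW at lon -156°, lat -61°.
Cell spans 2° lon × 1° lat.
west -156.00, east -154.00.

-156.00, -154.00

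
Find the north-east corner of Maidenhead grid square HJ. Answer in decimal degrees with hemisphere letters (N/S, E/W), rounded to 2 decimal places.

10.00° N, 20.00° W

Field H=7, J=9: +7·20° lon, +9·10° lat → SW at lon -40°, lat 0°.
Cell spans 20° lon × 10° lat. NE corner is SW corner plus one full cell.
latitude 10.00° N, longitude 20.00° W.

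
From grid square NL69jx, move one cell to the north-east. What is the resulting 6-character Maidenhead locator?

NM60ka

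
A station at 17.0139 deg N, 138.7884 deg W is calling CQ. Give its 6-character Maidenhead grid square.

Shift to the Maidenhead origin (180°W, 90°S): lon 41.2116, lat 107.0139.
Field: 41.2116/20 → 2 → C, 107.0139/10 → 10 → K; chars CK.
Square: 1.2116/2 → 0, 7.0139/1 → 7; chars 07.
Subsquare: 1.2116/0.0833333 → 14 → o, 0.0139/0.0416667 → 0 → a; chars oa.

CK07oa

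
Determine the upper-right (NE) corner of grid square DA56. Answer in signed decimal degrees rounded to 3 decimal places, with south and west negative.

Field D=3, A=0: +3·20° lon, +0·10° lat → SW at lon -120°, lat -90°.
Square 5, 6: +5·2° lon, +6·1° lat → SW at lon -110°, lat -84°.
Cell spans 2° lon × 1° lat. NE corner is SW corner plus one full cell.
latitude -83.000, longitude -108.000.

-83.000, -108.000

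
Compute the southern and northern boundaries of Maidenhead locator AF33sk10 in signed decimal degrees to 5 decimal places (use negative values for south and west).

-36.58333, -36.57917

Field A=0, F=5: +0·20° lon, +5·10° lat → SW at lon -180°, lat -40°.
Square 3, 3: +3·2° lon, +3·1° lat → SW at lon -174°, lat -37°.
Subsquare s=18, k=10: +18·0.0833333° lon, +10·0.0416667° lat → SW at lon -172.5°, lat -36.5833°.
Extended square 1, 0: +1·0.00833333° lon, +0·0.00416667° lat → SW at lon -172.492°, lat -36.5833°.
Cell spans 0.00833333° lon × 0.00416667° lat.
south -36.58333, north -36.57917.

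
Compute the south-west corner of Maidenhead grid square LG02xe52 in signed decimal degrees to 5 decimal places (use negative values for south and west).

-27.82500, 41.95833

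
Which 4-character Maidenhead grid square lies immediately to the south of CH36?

Latitude square 6; −1 → 5.
The longitude characters are unchanged.

CH35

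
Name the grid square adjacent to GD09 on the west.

FD99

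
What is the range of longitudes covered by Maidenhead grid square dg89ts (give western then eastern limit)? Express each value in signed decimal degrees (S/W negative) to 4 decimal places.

-102.4167, -102.3333

Field D=3, G=6: +3·20° lon, +6·10° lat → SW at lon -120°, lat -30°.
Square 8, 9: +8·2° lon, +9·1° lat → SW at lon -104°, lat -21°.
Subsquare t=19, s=18: +19·0.0833333° lon, +18·0.0416667° lat → SW at lon -102.417°, lat -20.25°.
Cell spans 0.0833333° lon × 0.0416667° lat.
west -102.4167, east -102.3333.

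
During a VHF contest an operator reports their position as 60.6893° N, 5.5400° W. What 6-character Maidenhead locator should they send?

IP70fq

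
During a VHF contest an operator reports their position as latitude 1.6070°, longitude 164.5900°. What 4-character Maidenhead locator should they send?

Shift to the Maidenhead origin (180°W, 90°S): lon 344.59, lat 91.61.
Field: lon ⌊344.59/20⌋ = 17 → R; lat ⌊91.61/10⌋ = 9 → J.
Square: lon ⌊4.59/2⌋ = 2; lat ⌊1.61/1⌋ = 1.

RJ21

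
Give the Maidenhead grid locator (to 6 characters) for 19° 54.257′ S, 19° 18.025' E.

JH90pc

Offset from 180°W / 90°S: lon 199.3004°, lat 70.0957°.
Field (20°×10°, letters A–R): 199.3004/20 → 9 → J, 70.0957/10 → 7 → H; chars JH.
Square (2°×1°, digits 0–9): 19.3004/2 → 9, 0.0957/1 → 0; chars 90.
Subsquare (5′×2.5′, letters a–x): 1.3004/0.0833333 → 15 → p, 0.0957/0.0416667 → 2 → c; chars pc.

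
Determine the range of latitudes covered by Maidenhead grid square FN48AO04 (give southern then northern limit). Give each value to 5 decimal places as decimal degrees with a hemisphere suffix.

Field F=5, N=13: +5·20° lon, +13·10° lat → SW at lon -80°, lat 40°.
Square 4, 8: +4·2° lon, +8·1° lat → SW at lon -72°, lat 48°.
Subsquare a=0, o=14: +0·0.0833333° lon, +14·0.0416667° lat → SW at lon -72°, lat 48.5833°.
Extended square 0, 4: +0·0.00833333° lon, +4·0.00416667° lat → SW at lon -72°, lat 48.6°.
Cell spans 0.00833333° lon × 0.00416667° lat.
south 48.60000° N, north 48.60417° N.

48.60000° N, 48.60417° N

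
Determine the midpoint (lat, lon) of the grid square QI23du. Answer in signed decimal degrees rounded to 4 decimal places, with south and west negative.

-6.1458, 144.2917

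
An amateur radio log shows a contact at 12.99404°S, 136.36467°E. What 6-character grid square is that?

PH87ea

Offset from 180°W / 90°S: lon 316.3647°, lat 77.0060°.
Field: 316.3647/20 → 15 → P, 77.0060/10 → 7 → H; chars PH.
Square: 16.3647/2 → 8, 7.0060/1 → 7; chars 87.
Subsquare: 0.3647/0.0833333 → 4 → e, 0.0060/0.0416667 → 0 → a; chars ea.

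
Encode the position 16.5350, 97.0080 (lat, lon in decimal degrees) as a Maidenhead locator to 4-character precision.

NK86

Shift to the Maidenhead origin (180°W, 90°S): lon 277.01, lat 106.53.
Field: lon ⌊277.01/20⌋ = 13 → N; lat ⌊106.53/10⌋ = 10 → K.
Square: lon ⌊17.01/2⌋ = 8; lat ⌊6.53/1⌋ = 6.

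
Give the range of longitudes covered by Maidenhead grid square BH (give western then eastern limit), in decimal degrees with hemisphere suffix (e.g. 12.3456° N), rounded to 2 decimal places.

Field B=1, H=7: +1·20° lon, +7·10° lat → SW at lon -160°, lat -20°.
Cell spans 20° lon × 10° lat.
west 160.00° W, east 140.00° W.

160.00° W, 140.00° W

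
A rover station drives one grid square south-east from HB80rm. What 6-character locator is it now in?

Longitude subsquare r = 17; +1 → 18 = s.
Latitude subsquare m = 12; −1 → 11 = l.

HB80sl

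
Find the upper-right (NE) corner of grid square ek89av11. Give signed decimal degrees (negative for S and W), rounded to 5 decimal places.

Field E=4, K=10: +4·20° lon, +10·10° lat → SW at lon -100°, lat 10°.
Square 8, 9: +8·2° lon, +9·1° lat → SW at lon -84°, lat 19°.
Subsquare a=0, v=21: +0·0.0833333° lon, +21·0.0416667° lat → SW at lon -84°, lat 19.875°.
Extended square 1, 1: +1·0.00833333° lon, +1·0.00416667° lat → SW at lon -83.9917°, lat 19.8792°.
Cell spans 0.00833333° lon × 0.00416667° lat. NE corner is SW corner plus one full cell.
latitude 19.88333, longitude -83.98333.

19.88333, -83.98333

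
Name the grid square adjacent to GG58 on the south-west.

GG47

Longitude square 5; −1 → 4.
Latitude square 8; −1 → 7.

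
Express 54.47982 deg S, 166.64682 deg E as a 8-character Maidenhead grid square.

RD35hm74

Offset from 180°W / 90°S: lon 346.64682°, lat 35.52018°.
Field: 346.64682/20 → 17 → R, 35.52018/10 → 3 → D; chars RD.
Square: 6.64682/2 → 3, 5.52018/1 → 5; chars 35.
Subsquare: 0.64682/0.0833333 → 7 → h, 0.52018/0.0416667 → 12 → m; chars hm.
Extended square: 0.06349/0.00833333 → 7, 0.02018/0.00416667 → 4; chars 74.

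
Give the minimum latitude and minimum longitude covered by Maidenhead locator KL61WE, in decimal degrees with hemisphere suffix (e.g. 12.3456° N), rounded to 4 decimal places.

Field K=10, L=11: +10·20° lon, +11·10° lat → SW at lon 20°, lat 20°.
Square 6, 1: +6·2° lon, +1·1° lat → SW at lon 32°, lat 21°.
Subsquare w=22, e=4: +22·0.0833333° lon, +4·0.0416667° lat → SW at lon 33.8333°, lat 21.1667°.
latitude 21.1667° N, longitude 33.8333° E.

21.1667° N, 33.8333° E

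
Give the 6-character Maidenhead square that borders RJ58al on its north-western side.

Longitude subsquare a = 0; −1 → -1, wraps to 23 = x, carry into square.
Longitude square 5; −1 → 4.
Latitude subsquare l = 11; +1 → 12 = m.

RJ48xm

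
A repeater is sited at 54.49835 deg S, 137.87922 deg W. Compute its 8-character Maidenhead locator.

CD15bm40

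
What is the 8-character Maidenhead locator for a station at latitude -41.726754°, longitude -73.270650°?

Add 180° to longitude and 90° to latitude: 106.72935, 48.27325.
Field: 106.72935/20 → 5 → F, 48.27325/10 → 4 → E; chars FE.
Square: 6.72935/2 → 3, 8.27325/1 → 8; chars 38.
Subsquare: 0.72935/0.0833333 → 8 → i, 0.27325/0.0416667 → 6 → g; chars ig.
Extended square: 0.06268/0.00833333 → 7, 0.02325/0.00416667 → 5; chars 75.

FE38ig75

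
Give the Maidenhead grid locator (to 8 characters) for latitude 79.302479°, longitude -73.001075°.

Shift to the Maidenhead origin (180°W, 90°S): lon 106.99892, lat 169.30248.
Field: lon ⌊106.99892/20⌋ = 5 → F; lat ⌊169.30248/10⌋ = 16 → Q.
Square: lon ⌊6.99892/2⌋ = 3; lat ⌊9.30248/1⌋ = 9.
Subsquare: lon ⌊0.99892/0.0833333⌋ = 11 → l; lat ⌊0.30248/0.0416667⌋ = 7 → h.
Extended square: lon ⌊0.08226/0.00833333⌋ = 9; lat ⌊0.01081/0.00416667⌋ = 2.

FQ39lh92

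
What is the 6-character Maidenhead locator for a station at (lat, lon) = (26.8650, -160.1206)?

AL96wu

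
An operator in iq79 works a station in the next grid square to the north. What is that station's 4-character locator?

IR70

Latitude square 9; +1 → 10, wraps to 0, carry into field.
Latitude field Q = 16; +1 → 17 = R.
The longitude characters are unchanged.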